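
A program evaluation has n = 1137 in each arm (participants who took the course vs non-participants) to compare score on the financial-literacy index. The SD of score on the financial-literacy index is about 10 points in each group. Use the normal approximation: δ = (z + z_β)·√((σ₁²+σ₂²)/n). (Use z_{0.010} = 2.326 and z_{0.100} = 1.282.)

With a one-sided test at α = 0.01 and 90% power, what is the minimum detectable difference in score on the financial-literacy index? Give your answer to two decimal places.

δ = (z_α + z_β) · √((σ₁²+σ₂²)/n)
  = (2.326 + 1.282) · √(200/1137)
  = 3.608 · √0.1759
  = 3.608 · 0.4194
  = 1.5132

Minimum detectable difference ≈ 1.51 points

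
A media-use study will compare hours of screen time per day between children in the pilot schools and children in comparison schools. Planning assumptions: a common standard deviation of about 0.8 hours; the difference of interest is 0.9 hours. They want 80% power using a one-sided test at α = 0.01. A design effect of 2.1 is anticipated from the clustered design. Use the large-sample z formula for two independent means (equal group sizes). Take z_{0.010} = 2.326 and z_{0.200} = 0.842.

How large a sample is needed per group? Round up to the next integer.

n = 34 per group

n = (z_α + z_β)² · (σ₁² + σ₂²) / δ²
  = (2.326 + 0.842)² · (2·0.8² = 1.28) / 0.9²
  = 10.0362 · 1.28 / 0.81
  = 15.86
Design effect: 2.1 × 15.86 = 33.31.
Round up → n = 34 per group.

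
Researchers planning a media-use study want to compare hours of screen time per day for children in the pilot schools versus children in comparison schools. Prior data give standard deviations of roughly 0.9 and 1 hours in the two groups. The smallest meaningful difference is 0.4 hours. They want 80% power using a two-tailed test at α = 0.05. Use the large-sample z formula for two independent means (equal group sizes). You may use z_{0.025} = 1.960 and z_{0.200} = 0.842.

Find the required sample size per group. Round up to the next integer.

n = (z_{α/2} + z_β)² · (σ₁² + σ₂²) / δ²
  = (1.960 + 0.842)² · (0.9² + 1² = 1.81) / 0.4²
  = 7.8512 · 1.81 / 0.16
  = 88.82
Round up → n = 89 per group.

n = 89 per group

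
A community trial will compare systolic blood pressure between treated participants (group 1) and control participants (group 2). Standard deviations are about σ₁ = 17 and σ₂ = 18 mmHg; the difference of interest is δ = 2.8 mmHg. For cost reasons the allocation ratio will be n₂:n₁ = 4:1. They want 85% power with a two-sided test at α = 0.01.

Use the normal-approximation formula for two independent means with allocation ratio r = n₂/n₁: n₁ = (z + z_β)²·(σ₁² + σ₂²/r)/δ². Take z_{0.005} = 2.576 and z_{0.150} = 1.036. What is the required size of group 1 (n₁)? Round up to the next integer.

n₁ = (z_{α/2} + z_β)² · (σ₁² + σ₂²/r) / δ²
   = (2.576 + 1.036)² · (17² + 18²/4) / 2.8²
   = 13.0465 · (289 + 81) / 7.84
   = 13.0465 · 370 / 7.84
   = 615.72
Round up → n₁ = 616; n₂ = r·n₁ = 4 × 616 = 2464.

n₁ = 616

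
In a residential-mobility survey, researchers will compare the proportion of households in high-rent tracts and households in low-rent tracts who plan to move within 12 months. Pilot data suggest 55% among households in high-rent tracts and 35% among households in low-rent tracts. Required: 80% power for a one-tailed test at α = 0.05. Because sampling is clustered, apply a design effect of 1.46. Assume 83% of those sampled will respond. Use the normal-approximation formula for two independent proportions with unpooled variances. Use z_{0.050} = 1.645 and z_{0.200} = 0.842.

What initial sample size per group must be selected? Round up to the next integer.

n = 130 per group

n = (z_α + z_β)² · [p₁(1−p₁) + p₂(1−p₂)] / (p₁ − p₂)²
  = (1.645 + 0.842)² · (0.55·0.45 + 0.35·0.65) / (0.20)²
  = (2.487)² · (0.2475 + 0.2275) / 0.0400
  = 6.1852 · 0.4750 / 0.0400
  = 73.45
Design effect: 1.46 × 73.45 = 107.24.
Adjust for 83% response: 107.24 / 0.83 = 129.20.
Round up → n = 130 per group.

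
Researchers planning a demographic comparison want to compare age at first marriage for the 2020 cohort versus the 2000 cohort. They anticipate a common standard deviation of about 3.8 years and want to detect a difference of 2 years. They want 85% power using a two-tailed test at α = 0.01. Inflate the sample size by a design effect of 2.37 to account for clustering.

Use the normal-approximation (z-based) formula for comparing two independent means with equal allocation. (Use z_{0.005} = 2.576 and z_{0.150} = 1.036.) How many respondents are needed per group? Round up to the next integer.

n = 224 per group

n = (z_{α/2} + z_β)² · (σ₁² + σ₂²) / δ²
  = (2.576 + 1.036)² · (2·3.8² = 28.88) / 2²
  = 13.0465 · 28.88 / 4
  = 94.20
Design effect: 2.37 × 94.20 = 223.24.
Round up → n = 224 per group.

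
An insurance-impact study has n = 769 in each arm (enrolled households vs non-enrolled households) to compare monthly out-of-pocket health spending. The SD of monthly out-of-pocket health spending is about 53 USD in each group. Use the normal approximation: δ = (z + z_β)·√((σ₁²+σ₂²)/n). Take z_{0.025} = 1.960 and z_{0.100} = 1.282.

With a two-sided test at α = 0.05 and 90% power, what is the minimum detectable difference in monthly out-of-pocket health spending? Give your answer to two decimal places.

δ = (z_{α/2} + z_β) · √((σ₁²+σ₂²)/n)
  = (1.960 + 1.282) · √(5618/769)
  = 3.242 · √7.3056
  = 3.242 · 2.7029
  = 8.7628

Minimum detectable difference ≈ 8.76 USD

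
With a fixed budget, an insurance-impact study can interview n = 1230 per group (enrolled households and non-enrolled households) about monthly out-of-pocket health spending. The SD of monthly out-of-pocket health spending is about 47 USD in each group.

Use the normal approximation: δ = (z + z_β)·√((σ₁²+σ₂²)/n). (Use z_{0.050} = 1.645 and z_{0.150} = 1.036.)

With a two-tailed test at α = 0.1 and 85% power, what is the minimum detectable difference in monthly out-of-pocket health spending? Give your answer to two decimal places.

Minimum detectable difference ≈ 5.08 USD

δ = (z_{α/2} + z_β) · √((σ₁²+σ₂²)/n)
  = (1.645 + 1.036) · √(4418/1230)
  = 2.681 · √3.5919
  = 2.681 · 1.8952
  = 5.0811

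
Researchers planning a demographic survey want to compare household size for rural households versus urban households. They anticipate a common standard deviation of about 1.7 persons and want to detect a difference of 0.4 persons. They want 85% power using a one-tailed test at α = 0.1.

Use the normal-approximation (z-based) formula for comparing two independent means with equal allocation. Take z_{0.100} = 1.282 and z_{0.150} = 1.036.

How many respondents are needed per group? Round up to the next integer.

n = (z_α + z_β)² · (σ₁² + σ₂²) / δ²
  = (1.282 + 1.036)² · (2·1.7² = 5.78) / 0.4²
  = 5.3731 · 5.78 / 0.16
  = 194.10
Round up → n = 195 per group.

n = 195 per group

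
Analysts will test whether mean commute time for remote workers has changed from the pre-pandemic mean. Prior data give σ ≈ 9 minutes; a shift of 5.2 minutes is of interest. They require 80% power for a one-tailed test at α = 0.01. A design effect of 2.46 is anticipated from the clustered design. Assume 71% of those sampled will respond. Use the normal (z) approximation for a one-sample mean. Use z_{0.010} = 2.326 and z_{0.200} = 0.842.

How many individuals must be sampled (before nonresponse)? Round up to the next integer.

n = 105

n = (z_α + z_β)² · σ² / δ²
  = (2.326 + 0.842)² · 9² / 5.2²
  = 10.0362 · 81 / 27.04
  = 30.06
Design effect: 2.46 × 30.06 = 73.96.
Adjust for 71% response: 73.96 / 0.71 = 104.17.
Round up → n = 105.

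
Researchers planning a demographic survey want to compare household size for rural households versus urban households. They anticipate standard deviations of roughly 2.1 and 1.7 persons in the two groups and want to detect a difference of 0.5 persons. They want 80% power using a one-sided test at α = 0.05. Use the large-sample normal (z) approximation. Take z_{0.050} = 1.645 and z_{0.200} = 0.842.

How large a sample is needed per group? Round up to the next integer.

n = 181 per group

n = (z_α + z_β)² · (σ₁² + σ₂²) / δ²
  = (1.645 + 0.842)² · (2.1² + 1.7² = 7.3) / 0.5²
  = 6.1852 · 7.3 / 0.25
  = 180.61
Round up → n = 181 per group.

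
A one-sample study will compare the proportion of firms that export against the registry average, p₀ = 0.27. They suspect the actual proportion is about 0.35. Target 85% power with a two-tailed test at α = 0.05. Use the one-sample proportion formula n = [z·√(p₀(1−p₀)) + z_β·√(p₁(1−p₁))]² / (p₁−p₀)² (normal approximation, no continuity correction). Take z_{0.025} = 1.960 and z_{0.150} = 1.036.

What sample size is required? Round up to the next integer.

n = 291

n = [z_{α/2}·√(p₀q₀) + z_β·√(p₁q₁)]² / (p₁ − p₀)²
  = [1.960·√(0.27·0.73) + 1.036·√(0.35·0.65)]² / (0.08)²
  = [1.960·0.4440 + 1.036·0.4770]² / 0.0064
  = [1.3643]² / 0.0064
  = 290.83
Round up → n = 291.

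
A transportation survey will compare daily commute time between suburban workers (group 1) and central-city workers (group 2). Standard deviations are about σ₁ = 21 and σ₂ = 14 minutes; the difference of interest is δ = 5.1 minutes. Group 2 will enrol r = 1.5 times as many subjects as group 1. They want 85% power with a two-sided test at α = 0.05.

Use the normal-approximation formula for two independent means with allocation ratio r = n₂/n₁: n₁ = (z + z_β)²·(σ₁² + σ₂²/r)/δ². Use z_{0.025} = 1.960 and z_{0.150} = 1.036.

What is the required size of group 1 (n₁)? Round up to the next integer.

n₁ = 198

n₁ = (z_{α/2} + z_β)² · (σ₁² + σ₂²/r) / δ²
   = (1.960 + 1.036)² · (21² + 14²/1.5) / 5.1²
   = 8.9760 · (441 + 130.6667) / 26.01
   = 8.9760 · 571.6667 / 26.01
   = 197.28
Round up → n₁ = 198; n₂ = r·n₁ = 1.5 × 198 = 297.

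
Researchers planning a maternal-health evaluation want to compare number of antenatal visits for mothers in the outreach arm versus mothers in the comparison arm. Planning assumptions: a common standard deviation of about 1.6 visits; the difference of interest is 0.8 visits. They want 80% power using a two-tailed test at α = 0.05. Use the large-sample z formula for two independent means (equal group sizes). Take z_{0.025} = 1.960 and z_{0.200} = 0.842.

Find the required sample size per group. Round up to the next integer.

n = (z_{α/2} + z_β)² · (σ₁² + σ₂²) / δ²
  = (1.960 + 0.842)² · (2·1.6² = 5.12) / 0.8²
  = 7.8512 · 5.12 / 0.64
  = 62.81
Round up → n = 63 per group.

n = 63 per group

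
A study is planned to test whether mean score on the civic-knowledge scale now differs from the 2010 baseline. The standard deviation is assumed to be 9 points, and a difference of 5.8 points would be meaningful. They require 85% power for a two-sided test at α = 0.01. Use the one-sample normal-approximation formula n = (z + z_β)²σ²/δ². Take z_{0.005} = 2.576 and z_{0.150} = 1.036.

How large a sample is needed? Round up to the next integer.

n = 32

n = (z_{α/2} + z_β)² · σ² / δ²
  = (2.576 + 1.036)² · 9² / 5.8²
  = 13.0465 · 81 / 33.64
  = 31.41
Round up → n = 32.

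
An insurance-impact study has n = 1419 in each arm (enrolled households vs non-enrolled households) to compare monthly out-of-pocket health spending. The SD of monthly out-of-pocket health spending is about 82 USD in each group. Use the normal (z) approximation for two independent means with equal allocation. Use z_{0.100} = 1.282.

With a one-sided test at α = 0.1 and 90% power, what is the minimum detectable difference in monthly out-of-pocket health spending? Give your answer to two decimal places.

Minimum detectable difference ≈ 7.89 USD

δ = (z_α + z_β) · √((σ₁²+σ₂²)/n)
  = (1.282 + 1.282) · √(13448/1419)
  = 2.564 · √9.4771
  = 2.564 · 3.0785
  = 7.8932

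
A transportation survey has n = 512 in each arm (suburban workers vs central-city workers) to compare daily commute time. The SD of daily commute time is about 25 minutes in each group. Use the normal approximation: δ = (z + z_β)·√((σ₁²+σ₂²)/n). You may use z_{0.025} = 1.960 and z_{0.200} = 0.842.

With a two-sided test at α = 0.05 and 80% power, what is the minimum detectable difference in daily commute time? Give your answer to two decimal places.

δ = (z_{α/2} + z_β) · √((σ₁²+σ₂²)/n)
  = (1.960 + 0.842) · √(1250/512)
  = 2.802 · √2.4414
  = 2.802 · 1.5625
  = 4.3781

Minimum detectable difference ≈ 4.38 minutes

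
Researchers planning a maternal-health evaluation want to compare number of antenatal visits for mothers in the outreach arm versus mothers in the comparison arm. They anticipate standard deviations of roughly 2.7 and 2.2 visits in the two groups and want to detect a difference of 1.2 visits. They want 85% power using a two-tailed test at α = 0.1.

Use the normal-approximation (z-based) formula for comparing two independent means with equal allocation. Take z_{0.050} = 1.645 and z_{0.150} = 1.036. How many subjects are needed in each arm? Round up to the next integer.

n = (z_{α/2} + z_β)² · (σ₁² + σ₂²) / δ²
  = (1.645 + 1.036)² · (2.7² + 2.2² = 12.13) / 1.2²
  = 7.1878 · 12.13 / 1.44
  = 60.55
Round up → n = 61 per group.

n = 61 per group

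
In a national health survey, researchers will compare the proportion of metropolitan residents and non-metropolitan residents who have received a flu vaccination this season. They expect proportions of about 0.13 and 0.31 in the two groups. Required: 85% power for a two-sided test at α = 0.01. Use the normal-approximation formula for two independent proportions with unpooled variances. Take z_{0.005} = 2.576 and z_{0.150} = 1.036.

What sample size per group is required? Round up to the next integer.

n = (z_{α/2} + z_β)² · [p₁(1−p₁) + p₂(1−p₂)] / (p₁ − p₂)²
  = (2.576 + 1.036)² · (0.13·0.87 + 0.31·0.69) / (-0.18)²
  = (3.612)² · (0.1131 + 0.2139) / 0.0324
  = 13.0465 · 0.3270 / 0.0324
  = 131.67
Round up → n = 132 per group.

n = 132 per group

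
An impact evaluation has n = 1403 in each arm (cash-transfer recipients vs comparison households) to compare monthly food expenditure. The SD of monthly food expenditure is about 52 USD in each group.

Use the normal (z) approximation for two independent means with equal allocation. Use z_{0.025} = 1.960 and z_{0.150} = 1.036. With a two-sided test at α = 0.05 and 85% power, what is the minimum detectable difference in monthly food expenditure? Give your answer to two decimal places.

Minimum detectable difference ≈ 5.88 USD

δ = (z_{α/2} + z_β) · √((σ₁²+σ₂²)/n)
  = (1.960 + 1.036) · √(5408/1403)
  = 2.996 · √3.8546
  = 2.996 · 1.9633
  = 5.8821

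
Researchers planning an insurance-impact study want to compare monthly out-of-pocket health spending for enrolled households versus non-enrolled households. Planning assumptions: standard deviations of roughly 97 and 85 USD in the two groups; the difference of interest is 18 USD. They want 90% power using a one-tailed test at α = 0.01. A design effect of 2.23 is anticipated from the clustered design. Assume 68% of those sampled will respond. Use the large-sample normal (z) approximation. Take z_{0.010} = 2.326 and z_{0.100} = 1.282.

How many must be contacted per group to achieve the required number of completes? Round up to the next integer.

n = (z_α + z_β)² · (σ₁² + σ₂²) / δ²
  = (2.326 + 1.282)² · (97² + 85² = 16634) / 18²
  = 13.0177 · 16634 / 324
  = 668.32
Design effect: 2.23 × 668.32 = 1490.35.
Adjust for 68% response: 1490.35 / 0.68 = 2191.70.
Round up → n = 2192 per group.

n = 2192 per group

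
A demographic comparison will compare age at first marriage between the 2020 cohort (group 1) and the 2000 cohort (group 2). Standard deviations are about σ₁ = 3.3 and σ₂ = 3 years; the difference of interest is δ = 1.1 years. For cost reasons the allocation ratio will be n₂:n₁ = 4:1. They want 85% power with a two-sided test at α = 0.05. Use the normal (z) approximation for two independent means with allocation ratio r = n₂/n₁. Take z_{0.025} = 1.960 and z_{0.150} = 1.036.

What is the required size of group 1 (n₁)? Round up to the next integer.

n₁ = (z_{α/2} + z_β)² · (σ₁² + σ₂²/r) / δ²
   = (1.960 + 1.036)² · (3.3² + 3²/4) / 1.1²
   = 8.9760 · (10.89 + 2.25) / 1.21
   = 8.9760 · 13.14 / 1.21
   = 97.48
Round up → n₁ = 98; n₂ = r·n₁ = 4 × 98 = 392.

n₁ = 98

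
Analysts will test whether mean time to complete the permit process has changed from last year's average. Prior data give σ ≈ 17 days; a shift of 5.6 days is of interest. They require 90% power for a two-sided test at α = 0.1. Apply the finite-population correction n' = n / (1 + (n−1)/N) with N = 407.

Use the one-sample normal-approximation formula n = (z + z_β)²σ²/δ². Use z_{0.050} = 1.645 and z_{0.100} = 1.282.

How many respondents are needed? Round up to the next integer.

n = 67

n = (z_{α/2} + z_β)² · σ² / δ²
  = (1.645 + 1.282)² · 17² / 5.6²
  = 8.5673 · 289 / 31.36
  = 78.95
Finite-population correction (N = 407): 78.95 / (1 + (78.95 − 1)/407) = 66.26.
Round up → n = 67.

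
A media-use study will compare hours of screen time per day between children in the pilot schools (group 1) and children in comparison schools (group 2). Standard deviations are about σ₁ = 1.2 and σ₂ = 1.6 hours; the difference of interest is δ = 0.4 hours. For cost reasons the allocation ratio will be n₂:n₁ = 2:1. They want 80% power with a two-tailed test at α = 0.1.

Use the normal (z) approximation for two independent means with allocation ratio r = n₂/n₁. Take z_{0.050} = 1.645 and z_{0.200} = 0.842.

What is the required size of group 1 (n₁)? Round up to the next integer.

n₁ = (z_{α/2} + z_β)² · (σ₁² + σ₂²/r) / δ²
   = (1.645 + 0.842)² · (1.2² + 1.6²/2) / 0.4²
   = 6.1852 · (1.44 + 1.28) / 0.16
   = 6.1852 · 2.72 / 0.16
   = 105.15
Round up → n₁ = 106; n₂ = r·n₁ = 2 × 106 = 212.

n₁ = 106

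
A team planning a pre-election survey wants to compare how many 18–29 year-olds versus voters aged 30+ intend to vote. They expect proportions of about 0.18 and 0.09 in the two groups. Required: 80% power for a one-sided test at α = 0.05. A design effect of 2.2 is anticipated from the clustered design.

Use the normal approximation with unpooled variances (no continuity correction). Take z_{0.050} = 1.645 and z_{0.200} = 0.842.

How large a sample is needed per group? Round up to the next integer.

n = 386 per group

n = (z_α + z_β)² · [p₁(1−p₁) + p₂(1−p₂)] / (p₁ − p₂)²
  = (1.645 + 0.842)² · (0.18·0.82 + 0.09·0.91) / (0.09)²
  = (2.487)² · (0.1476 + 0.0819) / 0.0081
  = 6.1852 · 0.2295 / 0.0081
  = 175.25
Design effect: 2.2 × 175.25 = 385.54.
Round up → n = 386 per group.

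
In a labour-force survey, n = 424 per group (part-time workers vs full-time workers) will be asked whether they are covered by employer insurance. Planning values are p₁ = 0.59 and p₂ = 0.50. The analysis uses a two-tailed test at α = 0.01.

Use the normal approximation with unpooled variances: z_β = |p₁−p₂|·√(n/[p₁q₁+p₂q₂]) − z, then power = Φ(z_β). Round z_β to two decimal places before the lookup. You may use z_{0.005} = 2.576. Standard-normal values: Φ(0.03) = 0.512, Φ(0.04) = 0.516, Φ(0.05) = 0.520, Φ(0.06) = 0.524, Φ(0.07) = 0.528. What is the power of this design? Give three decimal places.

Power ≈ 0.528

z_β = |p₁−p₂|·√(n/[p₁q₁+p₂q₂]) − z_{α/2}
    = 0.09 · √(424/0.4919) − 2.576
    = 0.09 · 29.3592 − 2.576
    = 2.6423 − 2.576 = 0.0663 → 0.07
Power = Φ(0.07) = 0.528.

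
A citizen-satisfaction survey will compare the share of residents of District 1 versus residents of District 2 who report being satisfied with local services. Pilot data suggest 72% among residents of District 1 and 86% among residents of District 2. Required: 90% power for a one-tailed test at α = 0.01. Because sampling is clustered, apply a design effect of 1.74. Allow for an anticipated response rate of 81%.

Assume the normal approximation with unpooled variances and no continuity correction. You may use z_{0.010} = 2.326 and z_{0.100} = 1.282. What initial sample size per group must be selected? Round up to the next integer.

n = 460 per group

n = (z_α + z_β)² · [p₁(1−p₁) + p₂(1−p₂)] / (p₁ − p₂)²
  = (2.326 + 1.282)² · (0.72·0.28 + 0.86·0.14) / (-0.14)²
  = (3.608)² · (0.2016 + 0.1204) / 0.0196
  = 13.0177 · 0.3220 / 0.0196
  = 213.86
Design effect: 1.74 × 213.86 = 372.12.
Adjust for 81% response: 372.12 / 0.81 = 459.41.
Round up → n = 460 per group.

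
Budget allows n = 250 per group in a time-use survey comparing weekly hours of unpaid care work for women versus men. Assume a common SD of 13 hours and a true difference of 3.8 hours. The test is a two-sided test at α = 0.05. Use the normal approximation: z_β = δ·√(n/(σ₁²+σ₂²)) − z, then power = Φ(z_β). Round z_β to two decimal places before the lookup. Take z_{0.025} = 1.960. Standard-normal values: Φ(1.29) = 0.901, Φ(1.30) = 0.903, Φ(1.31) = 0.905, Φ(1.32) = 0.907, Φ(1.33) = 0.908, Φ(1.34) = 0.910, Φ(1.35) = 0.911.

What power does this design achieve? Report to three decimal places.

Power ≈ 0.905

z_β = δ·√(n/(σ₁²+σ₂²)) − z_{α/2}
    = 3.8 · √(250/338) − 1.960
    = 3.8 · 0.86003 − 1.960
    = 3.2681 − 1.960 = 1.3081 → 1.31
Power = Φ(1.31) = 0.905.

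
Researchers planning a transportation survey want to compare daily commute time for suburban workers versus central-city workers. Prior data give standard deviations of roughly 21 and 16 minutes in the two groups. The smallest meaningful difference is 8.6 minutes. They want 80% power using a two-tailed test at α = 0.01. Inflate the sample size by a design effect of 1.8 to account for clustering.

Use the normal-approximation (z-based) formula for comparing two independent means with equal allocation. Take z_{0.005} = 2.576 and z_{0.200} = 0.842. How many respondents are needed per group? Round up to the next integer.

n = 199 per group

n = (z_{α/2} + z_β)² · (σ₁² + σ₂²) / δ²
  = (2.576 + 0.842)² · (21² + 16² = 697) / 8.6²
  = 11.6827 · 697 / 73.96
  = 110.10
Design effect: 1.8 × 110.10 = 198.18.
Round up → n = 199 per group.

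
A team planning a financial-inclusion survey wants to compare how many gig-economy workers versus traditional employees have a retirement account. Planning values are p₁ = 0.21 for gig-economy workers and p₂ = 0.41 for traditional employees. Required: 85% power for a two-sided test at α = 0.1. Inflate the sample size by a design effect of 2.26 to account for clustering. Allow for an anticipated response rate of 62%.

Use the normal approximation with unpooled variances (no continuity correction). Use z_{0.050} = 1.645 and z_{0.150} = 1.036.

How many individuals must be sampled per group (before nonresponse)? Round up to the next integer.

n = (z_{α/2} + z_β)² · [p₁(1−p₁) + p₂(1−p₂)] / (p₁ − p₂)²
  = (1.645 + 1.036)² · (0.21·0.79 + 0.41·0.59) / (-0.20)²
  = (2.681)² · (0.1659 + 0.2419) / 0.0400
  = 7.1878 · 0.4078 / 0.0400
  = 73.28
Design effect: 2.26 × 73.28 = 165.61.
Adjust for 62% response: 165.61 / 0.62 = 267.11.
Round up → n = 268 per group.

n = 268 per group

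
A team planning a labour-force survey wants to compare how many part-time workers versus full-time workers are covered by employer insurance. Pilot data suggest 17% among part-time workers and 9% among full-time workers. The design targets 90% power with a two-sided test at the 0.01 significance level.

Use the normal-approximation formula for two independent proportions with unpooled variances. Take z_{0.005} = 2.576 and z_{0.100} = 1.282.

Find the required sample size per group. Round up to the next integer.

n = (z_{α/2} + z_β)² · [p₁(1−p₁) + p₂(1−p₂)] / (p₁ − p₂)²
  = (2.576 + 1.282)² · (0.17·0.83 + 0.09·0.91) / (0.08)²
  = (3.858)² · (0.1411 + 0.0819) / 0.0064
  = 14.8842 · 0.2230 / 0.0064
  = 518.62
Round up → n = 519 per group.

n = 519 per group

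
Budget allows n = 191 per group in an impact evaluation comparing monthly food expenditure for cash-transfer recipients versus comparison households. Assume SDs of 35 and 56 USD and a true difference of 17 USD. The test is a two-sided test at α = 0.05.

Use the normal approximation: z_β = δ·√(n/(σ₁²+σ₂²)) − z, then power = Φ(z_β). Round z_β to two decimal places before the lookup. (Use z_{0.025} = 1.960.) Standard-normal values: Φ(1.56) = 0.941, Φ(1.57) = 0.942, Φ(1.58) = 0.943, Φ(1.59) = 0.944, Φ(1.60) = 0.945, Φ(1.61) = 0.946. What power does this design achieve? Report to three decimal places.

z_β = δ·√(n/(σ₁²+σ₂²)) − z_{α/2}
    = 17 · √(191/4361) − 1.960
    = 17 · 0.20928 − 1.960
    = 3.5577 − 1.960 = 1.5977 → 1.60
Power = Φ(1.60) = 0.945.

Power ≈ 0.945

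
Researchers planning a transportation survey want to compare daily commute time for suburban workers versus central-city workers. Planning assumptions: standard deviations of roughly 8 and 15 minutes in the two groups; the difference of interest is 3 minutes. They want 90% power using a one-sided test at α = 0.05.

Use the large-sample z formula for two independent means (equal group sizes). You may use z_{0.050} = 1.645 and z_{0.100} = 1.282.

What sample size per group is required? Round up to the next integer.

n = (z_α + z_β)² · (σ₁² + σ₂²) / δ²
  = (1.645 + 1.282)² · (8² + 15² = 289) / 3²
  = 8.5673 · 289 / 9
  = 275.11
Round up → n = 276 per group.

n = 276 per group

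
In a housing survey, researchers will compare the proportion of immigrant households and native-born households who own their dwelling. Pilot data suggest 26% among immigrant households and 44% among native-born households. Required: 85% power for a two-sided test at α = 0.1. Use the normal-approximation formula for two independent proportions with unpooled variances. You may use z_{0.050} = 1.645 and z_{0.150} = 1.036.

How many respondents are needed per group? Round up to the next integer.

n = (z_{α/2} + z_β)² · [p₁(1−p₁) + p₂(1−p₂)] / (p₁ − p₂)²
  = (1.645 + 1.036)² · (0.26·0.74 + 0.44·0.56) / (-0.18)²
  = (2.681)² · (0.1924 + 0.2464) / 0.0324
  = 7.1878 · 0.4388 / 0.0324
  = 97.35
Round up → n = 98 per group.

n = 98 per group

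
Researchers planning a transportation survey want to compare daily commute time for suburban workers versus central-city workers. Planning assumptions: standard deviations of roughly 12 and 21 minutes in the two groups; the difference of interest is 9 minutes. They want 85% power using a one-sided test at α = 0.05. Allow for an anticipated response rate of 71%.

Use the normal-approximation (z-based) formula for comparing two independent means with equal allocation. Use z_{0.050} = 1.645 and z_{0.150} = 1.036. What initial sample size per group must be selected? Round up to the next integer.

n = (z_α + z_β)² · (σ₁² + σ₂²) / δ²
  = (1.645 + 1.036)² · (12² + 21² = 585) / 9²
  = 7.1878 · 585 / 81
  = 51.91
Adjust for 71% response: 51.91 / 0.71 = 73.11.
Round up → n = 74 per group.

n = 74 per group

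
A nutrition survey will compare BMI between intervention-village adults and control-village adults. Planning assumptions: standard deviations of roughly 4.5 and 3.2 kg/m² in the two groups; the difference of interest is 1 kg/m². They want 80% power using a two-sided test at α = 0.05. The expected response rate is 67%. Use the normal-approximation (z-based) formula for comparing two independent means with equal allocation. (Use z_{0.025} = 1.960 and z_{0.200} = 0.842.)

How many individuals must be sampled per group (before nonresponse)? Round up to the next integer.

n = 358 per group

n = (z_{α/2} + z_β)² · (σ₁² + σ₂²) / δ²
  = (1.960 + 0.842)² · (4.5² + 3.2² = 30.49) / 1²
  = 7.8512 · 30.49 / 1
  = 239.38
Adjust for 67% response: 239.38 / 0.67 = 357.29.
Round up → n = 358 per group.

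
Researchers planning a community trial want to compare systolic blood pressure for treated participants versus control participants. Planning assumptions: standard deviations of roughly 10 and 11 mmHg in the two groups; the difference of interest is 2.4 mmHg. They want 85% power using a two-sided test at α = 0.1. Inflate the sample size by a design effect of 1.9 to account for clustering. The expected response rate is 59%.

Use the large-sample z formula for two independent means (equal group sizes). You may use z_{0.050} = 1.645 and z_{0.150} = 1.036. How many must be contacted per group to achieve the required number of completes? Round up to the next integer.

n = (z_{α/2} + z_β)² · (σ₁² + σ₂²) / δ²
  = (1.645 + 1.036)² · (10² + 11² = 221) / 2.4²
  = 7.1878 · 221 / 5.76
  = 275.78
Design effect: 1.9 × 275.78 = 523.98.
Adjust for 59% response: 523.98 / 0.59 = 888.11.
Round up → n = 889 per group.

n = 889 per group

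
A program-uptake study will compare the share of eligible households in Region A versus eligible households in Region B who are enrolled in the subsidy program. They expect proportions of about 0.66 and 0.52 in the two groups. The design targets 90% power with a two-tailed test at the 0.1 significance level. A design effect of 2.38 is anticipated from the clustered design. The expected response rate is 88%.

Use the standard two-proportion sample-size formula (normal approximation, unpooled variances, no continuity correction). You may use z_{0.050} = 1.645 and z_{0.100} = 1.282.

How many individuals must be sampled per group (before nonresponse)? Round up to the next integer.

n = 561 per group

n = (z_{α/2} + z_β)² · [p₁(1−p₁) + p₂(1−p₂)] / (p₁ − p₂)²
  = (1.645 + 1.282)² · (0.66·0.34 + 0.52·0.48) / (0.14)²
  = (2.927)² · (0.2244 + 0.2496) / 0.0196
  = 8.5673 · 0.4740 / 0.0196
  = 207.19
Design effect: 2.38 × 207.19 = 493.11.
Adjust for 88% response: 493.11 / 0.88 = 560.35.
Round up → n = 561 per group.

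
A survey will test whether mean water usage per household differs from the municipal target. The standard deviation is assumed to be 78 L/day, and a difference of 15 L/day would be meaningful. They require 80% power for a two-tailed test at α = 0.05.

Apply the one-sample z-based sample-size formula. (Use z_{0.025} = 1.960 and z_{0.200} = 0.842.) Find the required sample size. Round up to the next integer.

n = (z_{α/2} + z_β)² · σ² / δ²
  = (1.960 + 0.842)² · 78² / 15²
  = 7.8512 · 6084 / 225
  = 212.30
Round up → n = 213.

n = 213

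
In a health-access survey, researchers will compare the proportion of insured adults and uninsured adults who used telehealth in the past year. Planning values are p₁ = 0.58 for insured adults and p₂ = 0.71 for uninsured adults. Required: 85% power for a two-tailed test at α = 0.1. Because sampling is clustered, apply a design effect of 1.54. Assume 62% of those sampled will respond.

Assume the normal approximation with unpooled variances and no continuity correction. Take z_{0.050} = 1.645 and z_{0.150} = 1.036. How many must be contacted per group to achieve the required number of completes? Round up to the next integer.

n = 475 per group

n = (z_{α/2} + z_β)² · [p₁(1−p₁) + p₂(1−p₂)] / (p₁ − p₂)²
  = (1.645 + 1.036)² · (0.58·0.42 + 0.71·0.29) / (-0.13)²
  = (2.681)² · (0.2436 + 0.2059) / 0.0169
  = 7.1878 · 0.4495 / 0.0169
  = 191.18
Design effect: 1.54 × 191.18 = 294.41.
Adjust for 62% response: 294.41 / 0.62 = 474.86.
Round up → n = 475 per group.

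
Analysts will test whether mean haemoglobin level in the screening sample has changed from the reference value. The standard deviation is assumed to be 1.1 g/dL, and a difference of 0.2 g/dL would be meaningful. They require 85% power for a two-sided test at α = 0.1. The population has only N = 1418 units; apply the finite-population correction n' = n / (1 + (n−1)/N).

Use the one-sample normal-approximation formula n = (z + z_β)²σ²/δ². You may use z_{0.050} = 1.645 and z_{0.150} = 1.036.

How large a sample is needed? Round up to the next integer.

n = (z_{α/2} + z_β)² · σ² / δ²
  = (1.645 + 1.036)² · 1.1² / 0.2²
  = 7.1878 · 1.21 / 0.04
  = 217.43
Finite-population correction (N = 1418): 217.43 / (1 + (217.43 − 1)/1418) = 188.64.
Round up → n = 189.

n = 189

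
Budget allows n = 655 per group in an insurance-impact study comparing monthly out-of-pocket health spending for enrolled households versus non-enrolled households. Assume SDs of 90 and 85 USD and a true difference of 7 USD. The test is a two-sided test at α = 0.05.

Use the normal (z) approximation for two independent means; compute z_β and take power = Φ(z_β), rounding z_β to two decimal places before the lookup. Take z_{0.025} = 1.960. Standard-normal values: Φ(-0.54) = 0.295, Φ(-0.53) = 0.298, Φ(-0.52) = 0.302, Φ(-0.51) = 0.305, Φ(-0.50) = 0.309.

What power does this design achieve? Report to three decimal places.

z_β = δ·√(n/(σ₁²+σ₂²)) − z_{α/2}
    = 7 · √(655/15325) − 1.960
    = 7 · 0.20674 − 1.960
    = 1.4472 − 1.960 = -0.5128 → -0.51
Power = Φ(-0.51) = 0.305.

Power ≈ 0.305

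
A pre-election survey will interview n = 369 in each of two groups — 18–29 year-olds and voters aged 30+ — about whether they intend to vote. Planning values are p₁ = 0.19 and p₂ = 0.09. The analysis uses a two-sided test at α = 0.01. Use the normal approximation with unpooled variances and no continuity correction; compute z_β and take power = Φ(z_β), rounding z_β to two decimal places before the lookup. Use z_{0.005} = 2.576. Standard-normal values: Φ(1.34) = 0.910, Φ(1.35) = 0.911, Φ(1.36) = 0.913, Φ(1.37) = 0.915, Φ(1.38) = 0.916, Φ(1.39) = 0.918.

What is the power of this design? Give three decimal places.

z_β = |p₁−p₂|·√(n/[p₁q₁+p₂q₂]) − z_{α/2}
    = 0.10 · √(369/0.2358) − 2.576
    = 0.10 · 39.5586 − 2.576
    = 3.9559 − 2.576 = 1.3799 → 1.38
Power = Φ(1.38) = 0.916.

Power ≈ 0.916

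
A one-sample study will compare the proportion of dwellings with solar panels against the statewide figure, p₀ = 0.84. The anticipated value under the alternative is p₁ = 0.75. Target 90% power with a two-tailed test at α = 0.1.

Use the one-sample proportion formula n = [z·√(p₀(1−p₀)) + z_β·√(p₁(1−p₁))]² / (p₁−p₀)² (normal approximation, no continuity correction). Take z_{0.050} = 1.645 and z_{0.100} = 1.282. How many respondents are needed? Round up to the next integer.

n = 166

n = [z_{α/2}·√(p₀q₀) + z_β·√(p₁q₁)]² / (p₁ − p₀)²
  = [1.645·√(0.84·0.16) + 1.282·√(0.75·0.25)]² / (-0.09)²
  = [1.645·0.3666 + 1.282·0.4330]² / 0.0081
  = [1.1582]² / 0.0081
  = 165.61
Round up → n = 166.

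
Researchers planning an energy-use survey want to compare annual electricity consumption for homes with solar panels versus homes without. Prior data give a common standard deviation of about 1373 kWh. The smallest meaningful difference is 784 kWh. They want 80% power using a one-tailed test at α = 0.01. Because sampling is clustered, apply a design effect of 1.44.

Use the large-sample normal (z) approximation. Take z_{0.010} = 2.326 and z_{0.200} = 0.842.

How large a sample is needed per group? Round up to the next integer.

n = (z_α + z_β)² · (σ₁² + σ₂²) / δ²
  = (2.326 + 0.842)² · (2·1373² = 3770258) / 784²
  = 10.0362 · 3770258 / 614656
  = 61.56
Design effect: 1.44 × 61.56 = 88.65.
Round up → n = 89 per group.

n = 89 per group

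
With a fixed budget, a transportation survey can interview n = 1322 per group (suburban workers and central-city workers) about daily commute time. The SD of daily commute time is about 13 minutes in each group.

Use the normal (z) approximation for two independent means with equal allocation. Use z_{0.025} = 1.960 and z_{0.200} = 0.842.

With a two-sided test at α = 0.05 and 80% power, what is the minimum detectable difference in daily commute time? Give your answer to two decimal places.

δ = (z_{α/2} + z_β) · √((σ₁²+σ₂²)/n)
  = (1.960 + 0.842) · √(338/1322)
  = 2.802 · √0.25567
  = 2.802 · 0.5056
  = 1.4168

Minimum detectable difference ≈ 1.42 minutes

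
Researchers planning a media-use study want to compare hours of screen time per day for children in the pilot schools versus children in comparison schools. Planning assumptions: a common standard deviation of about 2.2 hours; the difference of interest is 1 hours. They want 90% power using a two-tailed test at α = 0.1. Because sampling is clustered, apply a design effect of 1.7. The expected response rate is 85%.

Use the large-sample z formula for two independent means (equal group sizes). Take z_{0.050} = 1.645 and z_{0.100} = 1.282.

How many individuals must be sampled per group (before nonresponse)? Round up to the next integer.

n = (z_{α/2} + z_β)² · (σ₁² + σ₂²) / δ²
  = (1.645 + 1.282)² · (2·2.2² = 9.68) / 1²
  = 8.5673 · 9.68 / 1
  = 82.93
Design effect: 1.7 × 82.93 = 140.98.
Adjust for 85% response: 140.98 / 0.85 = 165.86.
Round up → n = 166 per group.

n = 166 per group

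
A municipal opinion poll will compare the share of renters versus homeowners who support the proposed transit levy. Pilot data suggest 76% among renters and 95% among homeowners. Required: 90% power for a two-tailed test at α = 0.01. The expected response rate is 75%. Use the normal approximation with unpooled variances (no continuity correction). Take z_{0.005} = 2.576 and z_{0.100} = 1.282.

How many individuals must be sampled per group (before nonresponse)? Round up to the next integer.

n = (z_{α/2} + z_β)² · [p₁(1−p₁) + p₂(1−p₂)] / (p₁ − p₂)²
  = (2.576 + 1.282)² · (0.76·0.24 + 0.95·0.05) / (-0.19)²
  = (3.858)² · (0.1824 + 0.0475) / 0.0361
  = 14.8842 · 0.2299 / 0.0361
  = 94.79
Adjust for 75% response: 94.79 / 0.75 = 126.38.
Round up → n = 127 per group.

n = 127 per group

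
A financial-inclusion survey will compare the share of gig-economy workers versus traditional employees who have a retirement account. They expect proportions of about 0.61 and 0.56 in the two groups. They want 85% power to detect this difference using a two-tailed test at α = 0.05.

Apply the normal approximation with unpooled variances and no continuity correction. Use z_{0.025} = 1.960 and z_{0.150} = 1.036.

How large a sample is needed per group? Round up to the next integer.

n = (z_{α/2} + z_β)² · [p₁(1−p₁) + p₂(1−p₂)] / (p₁ − p₂)²
  = (1.960 + 1.036)² · (0.61·0.39 + 0.56·0.44) / (0.05)²
  = (2.996)² · (0.2379 + 0.2464) / 0.0025
  = 8.9760 · 0.4843 / 0.0025
  = 1738.83
Round up → n = 1739 per group.

n = 1739 per group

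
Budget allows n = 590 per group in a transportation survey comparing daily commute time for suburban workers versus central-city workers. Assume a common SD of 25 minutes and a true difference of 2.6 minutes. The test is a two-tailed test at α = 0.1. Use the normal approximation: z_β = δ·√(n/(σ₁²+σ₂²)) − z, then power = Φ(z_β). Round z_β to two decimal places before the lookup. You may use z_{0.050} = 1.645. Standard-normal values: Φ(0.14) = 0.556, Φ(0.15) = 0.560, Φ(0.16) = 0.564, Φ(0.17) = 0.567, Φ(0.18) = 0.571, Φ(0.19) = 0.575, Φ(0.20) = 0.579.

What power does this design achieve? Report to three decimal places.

z_β = δ·√(n/(σ₁²+σ₂²)) − z_{α/2}
    = 2.6 · √(590/1250) − 1.645
    = 2.6 · 0.68702 − 1.645
    = 1.7863 − 1.645 = 0.1413 → 0.14
Power = Φ(0.14) = 0.556.

Power ≈ 0.556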